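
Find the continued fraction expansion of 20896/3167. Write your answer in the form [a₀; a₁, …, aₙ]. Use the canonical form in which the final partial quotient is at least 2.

[6; 1, 1, 2, 20, 31]

20896 ÷ 3167 → quotient 6, remainder 1894
3167 ÷ 1894 → quotient 1, remainder 1273
1894 ÷ 1273 → quotient 1, remainder 621
1273 ÷ 621 → quotient 2, remainder 31
621 ÷ 31 → quotient 20, remainder 1
31 ÷ 1 → quotient 31, remainder 0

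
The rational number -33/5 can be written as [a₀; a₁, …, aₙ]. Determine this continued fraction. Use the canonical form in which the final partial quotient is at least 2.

[-7; 2, 2]

-33 = -7·5 + 2, so a_0 = -7
5 = 2·2 + 1, so a_1 = 2
2 = 2·1 + 0, so a_2 = 2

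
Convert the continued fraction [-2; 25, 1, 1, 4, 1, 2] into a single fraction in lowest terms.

-1553/792

Start with 2.
1 + 1/(2/1) = 1 + 1/2 = 3/2
4 + 1/(3/2) = 4 + 2/3 = 14/3
1 + 1/(14/3) = 1 + 3/14 = 17/14
1 + 1/(17/14) = 1 + 14/17 = 31/17
25 + 1/(31/17) = 25 + 17/31 = 792/31
-2 + 1/(792/31) = -2 + 31/792 = -1553/792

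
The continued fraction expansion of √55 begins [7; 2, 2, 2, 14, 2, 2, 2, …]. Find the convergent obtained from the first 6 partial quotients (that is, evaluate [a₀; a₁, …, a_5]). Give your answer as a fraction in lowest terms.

2655/358

Use the convergent recurrence hₖ = aₖ·hₖ₋₁ + hₖ₋₂ (and likewise for the denominators kₖ):
a_0 = 7: 7/1
a_1 = 2: 15/2
a_2 = 2: 37/5
a_3 = 2: 89/12
a_4 = 14: 1283/173
a_5 = 2: 2655/358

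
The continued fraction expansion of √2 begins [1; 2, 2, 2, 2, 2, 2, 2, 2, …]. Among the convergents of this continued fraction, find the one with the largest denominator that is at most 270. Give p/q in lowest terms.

239/169

a_0 = 1: 1/1  (≤ bound)
a_1 = 2: 3/2  (≤ bound)
a_2 = 2: 7/5  (≤ bound)
a_3 = 2: 17/12  (≤ bound)
a_4 = 2: 41/29  (≤ bound)
a_5 = 2: 99/70  (≤ bound)
a_6 = 2: 239/169  (≤ bound)
a_7 = 2: 577/408  (> 270, stop)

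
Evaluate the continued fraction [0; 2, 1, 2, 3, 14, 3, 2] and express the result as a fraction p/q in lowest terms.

a_0 = 0: 0/1
a_1 = 2: 1/2
a_2 = 1: 1/3
a_3 = 2: 3/8
a_4 = 3: 10/27
a_5 = 14: 143/386
a_6 = 3: 439/1185
a_7 = 2: 1021/2756

1021/2756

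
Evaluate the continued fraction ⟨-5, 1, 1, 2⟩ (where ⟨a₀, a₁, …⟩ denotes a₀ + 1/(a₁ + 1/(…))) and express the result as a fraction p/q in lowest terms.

-22/5

Compute successive convergents:
a_0 = -5: -5/1
a_1 = 1: -4/1
a_2 = 1: -9/2
a_3 = 2: -22/5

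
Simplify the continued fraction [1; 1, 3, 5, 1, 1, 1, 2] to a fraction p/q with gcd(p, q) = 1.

331/188

Build up convergents one term at a time:
a_0 = 1: 1/1
a_1 = 1: 2/1
a_2 = 3: 7/4
a_3 = 5: 37/21
a_4 = 1: 44/25
a_5 = 1: 81/46
a_6 = 1: 125/71
a_7 = 2: 331/188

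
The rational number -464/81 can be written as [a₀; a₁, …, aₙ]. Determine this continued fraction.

⌊-464/81⌋ = -6, remainder 22
⌊81/22⌋ = 3, remainder 15
⌊22/15⌋ = 1, remainder 7
⌊15/7⌋ = 2, remainder 1
⌊7/1⌋ = 7, remainder 0

[-6; 3, 1, 2, 7]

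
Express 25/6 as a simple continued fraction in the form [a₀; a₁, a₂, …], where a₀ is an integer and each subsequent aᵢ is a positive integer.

Apply division with remainder until the remainder is 0:
25 = 4·6 + 1, so a_0 = 4
6 = 6·1 + 0, so a_1 = 6

[4; 6]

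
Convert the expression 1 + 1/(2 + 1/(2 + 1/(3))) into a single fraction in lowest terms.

Start with 3.
2 + 1/(3/1) = 2 + 1/3 = 7/3
2 + 1/(7/3) = 2 + 3/7 = 17/7
1 + 1/(17/7) = 1 + 7/17 = 24/17

24/17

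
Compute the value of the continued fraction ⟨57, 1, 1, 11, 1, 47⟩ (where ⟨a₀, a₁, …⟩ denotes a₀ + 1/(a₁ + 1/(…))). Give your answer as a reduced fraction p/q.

Starting at the tail and folding back:
Start with 47.
1 + 1/(47/1) = 1 + 1/47 = 48/47
11 + 1/(48/47) = 11 + 47/48 = 575/48
1 + 1/(575/48) = 1 + 48/575 = 623/575
1 + 1/(623/575) = 1 + 575/623 = 1198/623
57 + 1/(1198/623) = 57 + 623/1198 = 68909/1198

68909/1198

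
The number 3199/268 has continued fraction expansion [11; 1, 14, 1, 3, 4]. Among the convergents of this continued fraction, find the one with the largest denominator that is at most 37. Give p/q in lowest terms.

List convergents until the denominator exceeds the bound:
a_0 = 11: 11/1  (≤ bound)
a_1 = 1: 12/1  (≤ bound)
a_2 = 14: 179/15  (≤ bound)
a_3 = 1: 191/16  (≤ bound)
a_4 = 3: 752/63  (> 37, stop)

191/16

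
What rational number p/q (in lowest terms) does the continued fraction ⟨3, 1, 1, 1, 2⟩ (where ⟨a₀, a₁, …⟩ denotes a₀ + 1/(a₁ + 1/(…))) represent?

29/8

Collapse the nested fraction from the inside out:
Start with 2.
1 + 1/(2/1) = 1 + 1/2 = 3/2
1 + 1/(3/2) = 1 + 2/3 = 5/3
1 + 1/(5/3) = 1 + 3/5 = 8/5
3 + 1/(8/5) = 3 + 5/8 = 29/8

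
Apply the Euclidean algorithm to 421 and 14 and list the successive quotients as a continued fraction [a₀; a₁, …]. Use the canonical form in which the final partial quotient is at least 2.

[30; 14]

421 = 30·14 + 1, so a_0 = 30
14 = 14·1 + 0, so a_1 = 14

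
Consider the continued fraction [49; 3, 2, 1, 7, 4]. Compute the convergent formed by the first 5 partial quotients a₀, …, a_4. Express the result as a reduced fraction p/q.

3796/77

Use the convergent recurrence hₖ = aₖ·hₖ₋₁ + hₖ₋₂ (and likewise for the denominators kₖ):
a_0 = 49: 49/1
a_1 = 3: 148/3
a_2 = 2: 345/7
a_3 = 1: 493/10
a_4 = 7: 3796/77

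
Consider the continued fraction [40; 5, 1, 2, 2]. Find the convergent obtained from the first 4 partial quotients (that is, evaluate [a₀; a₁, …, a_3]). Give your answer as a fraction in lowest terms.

683/17

a_0 = 40: 40/1
a_1 = 5: 201/5
a_2 = 1: 241/6
a_3 = 2: 683/17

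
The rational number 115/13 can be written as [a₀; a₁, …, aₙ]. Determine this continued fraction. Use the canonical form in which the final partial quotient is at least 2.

[8; 1, 5, 2]

115 ÷ 13 → quotient 8, remainder 11
13 ÷ 11 → quotient 1, remainder 2
11 ÷ 2 → quotient 5, remainder 1
2 ÷ 1 → quotient 2, remainder 0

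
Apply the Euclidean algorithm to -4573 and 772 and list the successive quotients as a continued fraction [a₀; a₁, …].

[-6; 13, 11, 1, 4]

Run the Euclidean algorithm, recording each quotient:
⌊-4573/772⌋ = -6, remainder 59
⌊772/59⌋ = 13, remainder 5
⌊59/5⌋ = 11, remainder 4
⌊5/4⌋ = 1, remainder 1
⌊4/1⌋ = 4, remainder 0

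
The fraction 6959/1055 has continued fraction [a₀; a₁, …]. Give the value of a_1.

Run the Euclidean algorithm, recording each quotient:
6959 ÷ 1055 → quotient 6, remainder 629
1055 ÷ 629 → quotient 1, remainder 426

1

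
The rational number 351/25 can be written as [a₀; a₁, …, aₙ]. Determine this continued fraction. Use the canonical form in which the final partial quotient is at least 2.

Repeatedly divide and take the remainder:
351 = 14·25 + 1, so a_0 = 14
25 = 25·1 + 0, so a_1 = 25

[14; 25]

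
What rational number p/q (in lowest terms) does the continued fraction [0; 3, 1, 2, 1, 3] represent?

a_0 = 0: 0/1
a_1 = 3: 1/3
a_2 = 1: 1/4
a_3 = 2: 3/11
a_4 = 1: 4/15
a_5 = 3: 15/56

15/56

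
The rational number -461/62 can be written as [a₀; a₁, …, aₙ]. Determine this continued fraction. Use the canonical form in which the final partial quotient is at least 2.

Run the Euclidean algorithm, recording each quotient:
-461 ÷ 62 → quotient -8, remainder 35
62 ÷ 35 → quotient 1, remainder 27
35 ÷ 27 → quotient 1, remainder 8
27 ÷ 8 → quotient 3, remainder 3
8 ÷ 3 → quotient 2, remainder 2
3 ÷ 2 → quotient 1, remainder 1
2 ÷ 1 → quotient 2, remainder 0

[-8; 1, 1, 3, 2, 1, 2]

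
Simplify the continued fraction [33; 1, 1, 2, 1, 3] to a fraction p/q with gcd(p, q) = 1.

873/26

a_0 = 33: 33/1
a_1 = 1: 34/1
a_2 = 1: 67/2
a_3 = 2: 168/5
a_4 = 1: 235/7
a_5 = 3: 873/26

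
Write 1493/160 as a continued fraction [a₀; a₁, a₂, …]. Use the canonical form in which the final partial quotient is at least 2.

[9; 3, 53]

1493 ÷ 160 → quotient 9, remainder 53
160 ÷ 53 → quotient 3, remainder 1
53 ÷ 1 → quotient 53, remainder 0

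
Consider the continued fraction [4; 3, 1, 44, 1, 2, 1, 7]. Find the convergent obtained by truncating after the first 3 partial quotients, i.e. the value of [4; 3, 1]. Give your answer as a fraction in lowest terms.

Starting at the tail and folding back:
Start with 1.
3 + 1/(1/1) = 3 + 1/1 = 4/1
4 + 1/(4/1) = 4 + 1/4 = 17/4

17/4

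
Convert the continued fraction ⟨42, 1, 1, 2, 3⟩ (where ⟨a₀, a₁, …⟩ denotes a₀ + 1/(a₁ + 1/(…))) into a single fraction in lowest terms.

Starting at the tail and folding back:
Start with 3.
2 + 1/(3/1) = 2 + 1/3 = 7/3
1 + 1/(7/3) = 1 + 3/7 = 10/7
1 + 1/(10/7) = 1 + 7/10 = 17/10
42 + 1/(17/10) = 42 + 10/17 = 724/17

724/17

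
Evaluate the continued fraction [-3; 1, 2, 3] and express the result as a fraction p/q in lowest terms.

-23/10

Collapse the nested fraction from the inside out:
Start with 3.
2 + 1/(3/1) = 2 + 1/3 = 7/3
1 + 1/(7/3) = 1 + 3/7 = 10/7
-3 + 1/(10/7) = -3 + 7/10 = -23/10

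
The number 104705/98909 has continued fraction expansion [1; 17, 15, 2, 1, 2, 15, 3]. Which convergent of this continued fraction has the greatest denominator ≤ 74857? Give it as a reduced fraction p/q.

List convergents until the denominator exceeds the bound:
a_0 = 1: 1/1  (≤ bound)
a_1 = 17: 18/17  (≤ bound)
a_2 = 15: 271/256  (≤ bound)
a_3 = 2: 560/529  (≤ bound)
a_4 = 1: 831/785  (≤ bound)
a_5 = 2: 2222/2099  (≤ bound)
a_6 = 15: 34161/32270  (≤ bound)
a_7 = 3: 104705/98909  (> 74857, stop)

34161/32270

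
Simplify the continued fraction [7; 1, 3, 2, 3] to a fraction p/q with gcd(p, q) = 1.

241/31

a_0 = 7: 7/1
a_1 = 1: 8/1
a_2 = 3: 31/4
a_3 = 2: 70/9
a_4 = 3: 241/31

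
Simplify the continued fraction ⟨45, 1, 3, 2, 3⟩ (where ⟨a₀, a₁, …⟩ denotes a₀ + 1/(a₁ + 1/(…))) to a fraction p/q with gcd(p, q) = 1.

1419/31

Build up convergents one term at a time:
a_0 = 45: 45/1
a_1 = 1: 46/1
a_2 = 3: 183/4
a_3 = 2: 412/9
a_4 = 3: 1419/31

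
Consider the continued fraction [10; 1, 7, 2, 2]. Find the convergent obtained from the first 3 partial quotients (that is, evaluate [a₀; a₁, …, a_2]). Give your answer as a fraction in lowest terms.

Work from the innermost term outward:
Start with 7.
1 + 1/(7/1) = 1 + 1/7 = 8/7
10 + 1/(8/7) = 10 + 7/8 = 87/8

87/8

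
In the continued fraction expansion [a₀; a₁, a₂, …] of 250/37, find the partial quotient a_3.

250 ÷ 37 → quotient 6, remainder 28
37 ÷ 28 → quotient 1, remainder 9
28 ÷ 9 → quotient 3, remainder 1
9 ÷ 1 → quotient 9, remainder 0

9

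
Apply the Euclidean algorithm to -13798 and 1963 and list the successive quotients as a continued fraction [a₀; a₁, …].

[-8; 1, 33, 2, 3, 1, 1, 3]

-13798 ÷ 1963 → quotient -8, remainder 1906
1963 ÷ 1906 → quotient 1, remainder 57
1906 ÷ 57 → quotient 33, remainder 25
57 ÷ 25 → quotient 2, remainder 7
25 ÷ 7 → quotient 3, remainder 4
7 ÷ 4 → quotient 1, remainder 3
4 ÷ 3 → quotient 1, remainder 1
3 ÷ 1 → quotient 3, remainder 0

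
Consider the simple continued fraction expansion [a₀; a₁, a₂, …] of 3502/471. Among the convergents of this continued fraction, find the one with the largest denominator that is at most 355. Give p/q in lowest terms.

List convergents until the denominator exceeds the bound:
a_0 = 7: 7/1  (≤ bound)
a_1 = 2: 15/2  (≤ bound)
a_2 = 3: 52/7  (≤ bound)
a_3 = 2: 119/16  (≤ bound)
a_4 = 1: 171/23  (≤ bound)
a_5 = 3: 632/85  (≤ bound)
a_6 = 2: 1435/193  (≤ bound)
a_7 = 2: 3502/471  (> 355, stop)

1435/193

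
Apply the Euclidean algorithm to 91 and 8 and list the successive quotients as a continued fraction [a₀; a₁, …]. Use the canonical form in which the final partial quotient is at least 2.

91 = 11·8 + 3, so a_0 = 11
8 = 2·3 + 2, so a_1 = 2
3 = 1·2 + 1, so a_2 = 1
2 = 2·1 + 0, so a_3 = 2

[11; 2, 1, 2]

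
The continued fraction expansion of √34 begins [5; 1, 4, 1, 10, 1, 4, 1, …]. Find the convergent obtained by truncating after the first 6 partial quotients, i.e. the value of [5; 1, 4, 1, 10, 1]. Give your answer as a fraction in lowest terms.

414/71

Start with 1.
10 + 1/(1/1) = 10 + 1/1 = 11/1
1 + 1/(11/1) = 1 + 1/11 = 12/11
4 + 1/(12/11) = 4 + 11/12 = 59/12
1 + 1/(59/12) = 1 + 12/59 = 71/59
5 + 1/(71/59) = 5 + 59/71 = 414/71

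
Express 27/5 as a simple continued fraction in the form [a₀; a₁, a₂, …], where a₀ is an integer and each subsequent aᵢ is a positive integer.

[5; 2, 2]

27 = 5·5 + 2, so a_0 = 5
5 = 2·2 + 1, so a_1 = 2
2 = 2·1 + 0, so a_2 = 2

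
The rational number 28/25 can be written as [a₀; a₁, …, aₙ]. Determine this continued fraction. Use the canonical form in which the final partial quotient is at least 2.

[1; 8, 3]

Run the Euclidean algorithm, recording each quotient:
28 = 1·25 + 3, so a_0 = 1
25 = 8·3 + 1, so a_1 = 8
3 = 3·1 + 0, so a_2 = 3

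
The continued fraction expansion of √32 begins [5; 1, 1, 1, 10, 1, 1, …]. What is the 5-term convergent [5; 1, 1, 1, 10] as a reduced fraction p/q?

181/32

Collapse the nested fraction from the inside out:
Start with 10.
1 + 1/(10/1) = 1 + 1/10 = 11/10
1 + 1/(11/10) = 1 + 10/11 = 21/11
1 + 1/(21/11) = 1 + 11/21 = 32/21
5 + 1/(32/21) = 5 + 21/32 = 181/32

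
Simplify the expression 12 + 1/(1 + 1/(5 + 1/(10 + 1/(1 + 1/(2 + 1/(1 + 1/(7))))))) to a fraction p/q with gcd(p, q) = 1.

Collapse the nested fraction from the inside out:
Start with 7.
1 + 1/(7/1) = 1 + 1/7 = 8/7
2 + 1/(8/7) = 2 + 7/8 = 23/8
1 + 1/(23/8) = 1 + 8/23 = 31/23
10 + 1/(31/23) = 10 + 23/31 = 333/31
5 + 1/(333/31) = 5 + 31/333 = 1696/333
1 + 1/(1696/333) = 1 + 333/1696 = 2029/1696
12 + 1/(2029/1696) = 12 + 1696/2029 = 26044/2029

26044/2029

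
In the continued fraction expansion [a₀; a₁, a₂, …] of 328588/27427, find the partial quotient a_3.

5

328588 = 11·27427 + 26891, so a_0 = 11
27427 = 1·26891 + 536, so a_1 = 1
26891 = 50·536 + 91, so a_2 = 50
536 = 5·91 + 81, so a_3 = 5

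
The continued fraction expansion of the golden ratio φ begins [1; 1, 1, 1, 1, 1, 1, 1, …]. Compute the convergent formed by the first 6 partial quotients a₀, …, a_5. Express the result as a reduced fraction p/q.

a_0 = 1: 1/1
a_1 = 1: 2/1
a_2 = 1: 3/2
a_3 = 1: 5/3
a_4 = 1: 8/5
a_5 = 1: 13/8

13/8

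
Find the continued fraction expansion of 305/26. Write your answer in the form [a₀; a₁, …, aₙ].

⌊305/26⌋ = 11, remainder 19
⌊26/19⌋ = 1, remainder 7
⌊19/7⌋ = 2, remainder 5
⌊7/5⌋ = 1, remainder 2
⌊5/2⌋ = 2, remainder 1
⌊2/1⌋ = 2, remainder 0

[11; 1, 2, 1, 2, 2]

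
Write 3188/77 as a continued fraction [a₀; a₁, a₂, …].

Apply division with remainder until the remainder is 0:
⌊3188/77⌋ = 41, remainder 31
⌊77/31⌋ = 2, remainder 15
⌊31/15⌋ = 2, remainder 1
⌊15/1⌋ = 15, remainder 0

[41; 2, 2, 15]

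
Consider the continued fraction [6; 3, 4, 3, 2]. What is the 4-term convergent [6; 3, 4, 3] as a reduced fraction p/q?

Compute successive convergents:
a_0 = 6: 6/1
a_1 = 3: 19/3
a_2 = 4: 82/13
a_3 = 3: 265/42

265/42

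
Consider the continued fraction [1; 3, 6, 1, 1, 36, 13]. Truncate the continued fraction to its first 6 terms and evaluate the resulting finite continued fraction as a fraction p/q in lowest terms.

1973/1498

a_0 = 1: 1/1
a_1 = 3: 4/3
a_2 = 6: 25/19
a_3 = 1: 29/22
a_4 = 1: 54/41
a_5 = 36: 1973/1498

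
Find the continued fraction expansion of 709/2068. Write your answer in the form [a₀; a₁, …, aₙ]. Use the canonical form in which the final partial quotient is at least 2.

[0; 2, 1, 11, 59]

709 ÷ 2068 → quotient 0, remainder 709
2068 ÷ 709 → quotient 2, remainder 650
709 ÷ 650 → quotient 1, remainder 59
650 ÷ 59 → quotient 11, remainder 1
59 ÷ 1 → quotient 59, remainder 0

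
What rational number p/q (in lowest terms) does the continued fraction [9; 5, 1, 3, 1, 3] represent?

1009/110

Starting at the tail and folding back:
Start with 3.
1 + 1/(3/1) = 1 + 1/3 = 4/3
3 + 1/(4/3) = 3 + 3/4 = 15/4
1 + 1/(15/4) = 1 + 4/15 = 19/15
5 + 1/(19/15) = 5 + 15/19 = 110/19
9 + 1/(110/19) = 9 + 19/110 = 1009/110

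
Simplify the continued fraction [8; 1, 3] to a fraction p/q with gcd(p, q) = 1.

a_0 = 8: 8/1
a_1 = 1: 9/1
a_2 = 3: 35/4

35/4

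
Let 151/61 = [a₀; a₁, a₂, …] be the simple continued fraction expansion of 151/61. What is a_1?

2

151 = 2·61 + 29, so a_0 = 2
61 = 2·29 + 3, so a_1 = 2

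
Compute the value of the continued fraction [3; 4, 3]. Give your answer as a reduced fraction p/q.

Starting at the tail and folding back:
Start with 3.
4 + 1/(3/1) = 4 + 1/3 = 13/3
3 + 1/(13/3) = 3 + 3/13 = 42/13

42/13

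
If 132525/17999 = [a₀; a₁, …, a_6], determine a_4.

11

132525 ÷ 17999 → quotient 7, remainder 6532
17999 ÷ 6532 → quotient 2, remainder 4935
6532 ÷ 4935 → quotient 1, remainder 1597
4935 ÷ 1597 → quotient 3, remainder 144
1597 ÷ 144 → quotient 11, remainder 13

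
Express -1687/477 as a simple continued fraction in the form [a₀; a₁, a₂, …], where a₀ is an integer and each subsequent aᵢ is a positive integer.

[-4; 2, 6, 3, 5, 2]

Run the Euclidean algorithm, recording each quotient:
⌊-1687/477⌋ = -4, remainder 221
⌊477/221⌋ = 2, remainder 35
⌊221/35⌋ = 6, remainder 11
⌊35/11⌋ = 3, remainder 2
⌊11/2⌋ = 5, remainder 1
⌊2/1⌋ = 2, remainder 0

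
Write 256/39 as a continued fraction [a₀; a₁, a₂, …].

[6; 1, 1, 3, 2, 2]

Run the Euclidean algorithm, recording each quotient:
⌊256/39⌋ = 6, remainder 22
⌊39/22⌋ = 1, remainder 17
⌊22/17⌋ = 1, remainder 5
⌊17/5⌋ = 3, remainder 2
⌊5/2⌋ = 2, remainder 1
⌊2/1⌋ = 2, remainder 0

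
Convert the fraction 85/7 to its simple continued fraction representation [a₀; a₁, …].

[12; 7]

Apply division with remainder until the remainder is 0:
85 ÷ 7 → quotient 12, remainder 1
7 ÷ 1 → quotient 7, remainder 0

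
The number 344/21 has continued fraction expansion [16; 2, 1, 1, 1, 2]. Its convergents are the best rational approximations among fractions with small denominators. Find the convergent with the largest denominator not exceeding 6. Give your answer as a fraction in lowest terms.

82/5

a_0 = 16: 16/1  (≤ bound)
a_1 = 2: 33/2  (≤ bound)
a_2 = 1: 49/3  (≤ bound)
a_3 = 1: 82/5  (≤ bound)
a_4 = 1: 131/8  (> 6, stop)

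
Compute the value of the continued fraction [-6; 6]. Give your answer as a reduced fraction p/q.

Start with 6.
-6 + 1/(6/1) = -6 + 1/6 = -35/6

-35/6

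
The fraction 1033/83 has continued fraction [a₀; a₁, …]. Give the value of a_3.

9

1033 = 12·83 + 37, so a_0 = 12
83 = 2·37 + 9, so a_1 = 2
37 = 4·9 + 1, so a_2 = 4
9 = 9·1 + 0, so a_3 = 9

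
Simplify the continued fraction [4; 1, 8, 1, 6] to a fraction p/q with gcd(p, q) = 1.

338/69

Start with 6.
1 + 1/(6/1) = 1 + 1/6 = 7/6
8 + 1/(7/6) = 8 + 6/7 = 62/7
1 + 1/(62/7) = 1 + 7/62 = 69/62
4 + 1/(69/62) = 4 + 62/69 = 338/69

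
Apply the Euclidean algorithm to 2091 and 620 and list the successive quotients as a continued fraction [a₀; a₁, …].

2091 ÷ 620 → quotient 3, remainder 231
620 ÷ 231 → quotient 2, remainder 158
231 ÷ 158 → quotient 1, remainder 73
158 ÷ 73 → quotient 2, remainder 12
73 ÷ 12 → quotient 6, remainder 1
12 ÷ 1 → quotient 12, remainder 0

[3; 2, 1, 2, 6, 12]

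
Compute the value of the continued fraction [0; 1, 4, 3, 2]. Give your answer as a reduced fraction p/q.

a_0 = 0: 0/1
a_1 = 1: 1/1
a_2 = 4: 4/5
a_3 = 3: 13/16
a_4 = 2: 30/37

30/37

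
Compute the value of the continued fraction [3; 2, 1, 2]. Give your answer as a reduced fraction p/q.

Starting at the tail and folding back:
Start with 2.
1 + 1/(2/1) = 1 + 1/2 = 3/2
2 + 1/(3/2) = 2 + 2/3 = 8/3
3 + 1/(8/3) = 3 + 3/8 = 27/8

27/8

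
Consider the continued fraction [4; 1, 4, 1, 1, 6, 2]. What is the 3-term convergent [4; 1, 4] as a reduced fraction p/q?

Collapse the nested fraction from the inside out:
Start with 4.
1 + 1/(4/1) = 1 + 1/4 = 5/4
4 + 1/(5/4) = 4 + 4/5 = 24/5

24/5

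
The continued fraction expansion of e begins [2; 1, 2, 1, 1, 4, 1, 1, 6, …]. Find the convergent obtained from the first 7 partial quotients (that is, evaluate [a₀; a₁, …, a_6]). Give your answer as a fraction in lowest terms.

106/39

Start with 1.
4 + 1/(1/1) = 4 + 1/1 = 5/1
1 + 1/(5/1) = 1 + 1/5 = 6/5
1 + 1/(6/5) = 1 + 5/6 = 11/6
2 + 1/(11/6) = 2 + 6/11 = 28/11
1 + 1/(28/11) = 1 + 11/28 = 39/28
2 + 1/(39/28) = 2 + 28/39 = 106/39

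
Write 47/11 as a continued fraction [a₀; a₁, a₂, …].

⌊47/11⌋ = 4, remainder 3
⌊11/3⌋ = 3, remainder 2
⌊3/2⌋ = 1, remainder 1
⌊2/1⌋ = 2, remainder 0

[4; 3, 1, 2]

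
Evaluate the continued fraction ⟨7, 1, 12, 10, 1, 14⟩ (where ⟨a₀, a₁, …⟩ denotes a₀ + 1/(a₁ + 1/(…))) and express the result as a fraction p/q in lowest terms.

Compute successive convergents:
a_0 = 7: 7/1
a_1 = 1: 8/1
a_2 = 12: 103/13
a_3 = 10: 1038/131
a_4 = 1: 1141/144
a_5 = 14: 17012/2147

17012/2147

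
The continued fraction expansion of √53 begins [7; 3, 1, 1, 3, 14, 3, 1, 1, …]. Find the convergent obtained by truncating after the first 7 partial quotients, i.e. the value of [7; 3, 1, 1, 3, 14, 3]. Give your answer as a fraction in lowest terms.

7979/1096

Start with 3.
14 + 1/(3/1) = 14 + 1/3 = 43/3
3 + 1/(43/3) = 3 + 3/43 = 132/43
1 + 1/(132/43) = 1 + 43/132 = 175/132
1 + 1/(175/132) = 1 + 132/175 = 307/175
3 + 1/(307/175) = 3 + 175/307 = 1096/307
7 + 1/(1096/307) = 7 + 307/1096 = 7979/1096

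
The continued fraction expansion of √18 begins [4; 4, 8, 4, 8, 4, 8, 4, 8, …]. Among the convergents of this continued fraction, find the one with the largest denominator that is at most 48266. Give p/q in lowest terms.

161564/38081

a_0 = 4: 4/1  (≤ bound)
a_1 = 4: 17/4  (≤ bound)
a_2 = 8: 140/33  (≤ bound)
a_3 = 4: 577/136  (≤ bound)
a_4 = 8: 4756/1121  (≤ bound)
a_5 = 4: 19601/4620  (≤ bound)
a_6 = 8: 161564/38081  (≤ bound)
a_7 = 4: 665857/156944  (> 48266, stop)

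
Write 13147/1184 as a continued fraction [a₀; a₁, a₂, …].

[11; 9, 1, 1, 1, 2, 15]

13147 ÷ 1184 → quotient 11, remainder 123
1184 ÷ 123 → quotient 9, remainder 77
123 ÷ 77 → quotient 1, remainder 46
77 ÷ 46 → quotient 1, remainder 31
46 ÷ 31 → quotient 1, remainder 15
31 ÷ 15 → quotient 2, remainder 1
15 ÷ 1 → quotient 15, remainder 0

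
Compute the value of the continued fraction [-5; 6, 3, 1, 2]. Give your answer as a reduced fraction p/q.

Start with 2.
1 + 1/(2/1) = 1 + 1/2 = 3/2
3 + 1/(3/2) = 3 + 2/3 = 11/3
6 + 1/(11/3) = 6 + 3/11 = 69/11
-5 + 1/(69/11) = -5 + 11/69 = -334/69

-334/69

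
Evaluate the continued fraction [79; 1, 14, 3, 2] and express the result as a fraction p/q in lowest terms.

8553/107

Start with 2.
3 + 1/(2/1) = 3 + 1/2 = 7/2
14 + 1/(7/2) = 14 + 2/7 = 100/7
1 + 1/(100/7) = 1 + 7/100 = 107/100
79 + 1/(107/100) = 79 + 100/107 = 8553/107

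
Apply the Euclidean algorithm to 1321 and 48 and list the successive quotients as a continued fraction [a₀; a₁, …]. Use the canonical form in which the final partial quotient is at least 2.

1321 ÷ 48 → quotient 27, remainder 25
48 ÷ 25 → quotient 1, remainder 23
25 ÷ 23 → quotient 1, remainder 2
23 ÷ 2 → quotient 11, remainder 1
2 ÷ 1 → quotient 2, remainder 0

[27; 1, 1, 11, 2]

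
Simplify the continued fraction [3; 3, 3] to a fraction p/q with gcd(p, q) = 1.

Collapse the nested fraction from the inside out:
Start with 3.
3 + 1/(3/1) = 3 + 1/3 = 10/3
3 + 1/(10/3) = 3 + 3/10 = 33/10

33/10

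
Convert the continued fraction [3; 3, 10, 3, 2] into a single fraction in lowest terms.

Build up convergents one term at a time:
a_0 = 3: 3/1
a_1 = 3: 10/3
a_2 = 10: 103/31
a_3 = 3: 319/96
a_4 = 2: 741/223

741/223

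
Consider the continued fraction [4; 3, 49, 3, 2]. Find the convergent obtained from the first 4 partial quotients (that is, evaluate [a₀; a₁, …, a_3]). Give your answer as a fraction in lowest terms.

Start with 3.
49 + 1/(3/1) = 49 + 1/3 = 148/3
3 + 1/(148/3) = 3 + 3/148 = 447/148
4 + 1/(447/148) = 4 + 148/447 = 1936/447

1936/447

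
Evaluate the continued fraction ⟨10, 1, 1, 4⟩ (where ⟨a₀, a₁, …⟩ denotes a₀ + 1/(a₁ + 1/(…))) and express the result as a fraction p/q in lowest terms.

Starting at the tail and folding back:
Start with 4.
1 + 1/(4/1) = 1 + 1/4 = 5/4
1 + 1/(5/4) = 1 + 4/5 = 9/5
10 + 1/(9/5) = 10 + 5/9 = 95/9

95/9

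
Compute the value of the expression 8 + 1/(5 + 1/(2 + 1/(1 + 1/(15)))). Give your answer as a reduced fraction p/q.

Start with 15.
1 + 1/(15/1) = 1 + 1/15 = 16/15
2 + 1/(16/15) = 2 + 15/16 = 47/16
5 + 1/(47/16) = 5 + 16/47 = 251/47
8 + 1/(251/47) = 8 + 47/251 = 2055/251

2055/251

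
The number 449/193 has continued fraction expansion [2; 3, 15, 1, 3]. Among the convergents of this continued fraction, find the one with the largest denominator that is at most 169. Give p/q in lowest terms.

114/49

a_0 = 2: 2/1  (≤ bound)
a_1 = 3: 7/3  (≤ bound)
a_2 = 15: 107/46  (≤ bound)
a_3 = 1: 114/49  (≤ bound)
a_4 = 3: 449/193  (> 169, stop)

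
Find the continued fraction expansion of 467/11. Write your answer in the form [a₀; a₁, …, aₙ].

467 = 42·11 + 5, so a_0 = 42
11 = 2·5 + 1, so a_1 = 2
5 = 5·1 + 0, so a_2 = 5

[42; 2, 5]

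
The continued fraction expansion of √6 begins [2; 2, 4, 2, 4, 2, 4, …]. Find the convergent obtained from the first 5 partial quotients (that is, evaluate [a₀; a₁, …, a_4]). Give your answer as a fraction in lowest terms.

Start with 4.
2 + 1/(4/1) = 2 + 1/4 = 9/4
4 + 1/(9/4) = 4 + 4/9 = 40/9
2 + 1/(40/9) = 2 + 9/40 = 89/40
2 + 1/(89/40) = 2 + 40/89 = 218/89

218/89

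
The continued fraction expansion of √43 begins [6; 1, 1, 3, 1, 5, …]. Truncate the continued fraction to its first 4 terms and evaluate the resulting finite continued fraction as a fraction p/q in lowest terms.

46/7

Start with 3.
1 + 1/(3/1) = 1 + 1/3 = 4/3
1 + 1/(4/3) = 1 + 3/4 = 7/4
6 + 1/(7/4) = 6 + 4/7 = 46/7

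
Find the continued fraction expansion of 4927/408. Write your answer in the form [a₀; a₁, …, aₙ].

[12; 13, 6, 5]

⌊4927/408⌋ = 12, remainder 31
⌊408/31⌋ = 13, remainder 5
⌊31/5⌋ = 6, remainder 1
⌊5/1⌋ = 5, remainder 0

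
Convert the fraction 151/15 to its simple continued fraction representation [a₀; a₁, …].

⌊151/15⌋ = 10, remainder 1
⌊15/1⌋ = 15, remainder 0

[10; 15]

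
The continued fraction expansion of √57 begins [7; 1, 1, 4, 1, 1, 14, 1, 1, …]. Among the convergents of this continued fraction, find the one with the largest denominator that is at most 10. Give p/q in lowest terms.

68/9

List convergents until the denominator exceeds the bound:
a_0 = 7: 7/1  (≤ bound)
a_1 = 1: 8/1  (≤ bound)
a_2 = 1: 15/2  (≤ bound)
a_3 = 4: 68/9  (≤ bound)
a_4 = 1: 83/11  (> 10, stop)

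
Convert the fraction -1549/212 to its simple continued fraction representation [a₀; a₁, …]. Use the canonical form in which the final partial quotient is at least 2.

[-8; 1, 2, 3, 1, 4, 1, 2]

-1549 = -8·212 + 147, so a_0 = -8
212 = 1·147 + 65, so a_1 = 1
147 = 2·65 + 17, so a_2 = 2
65 = 3·17 + 14, so a_3 = 3
17 = 1·14 + 3, so a_4 = 1
14 = 4·3 + 2, so a_5 = 4
3 = 1·2 + 1, so a_6 = 1
2 = 2·1 + 0, so a_7 = 2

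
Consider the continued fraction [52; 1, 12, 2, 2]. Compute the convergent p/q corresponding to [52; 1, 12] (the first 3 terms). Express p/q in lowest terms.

688/13

a_0 = 52: 52/1
a_1 = 1: 53/1
a_2 = 12: 688/13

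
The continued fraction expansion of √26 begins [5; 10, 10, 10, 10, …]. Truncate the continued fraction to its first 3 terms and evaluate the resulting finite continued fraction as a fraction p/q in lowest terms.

a_0 = 5: 5/1
a_1 = 10: 51/10
a_2 = 10: 515/101

515/101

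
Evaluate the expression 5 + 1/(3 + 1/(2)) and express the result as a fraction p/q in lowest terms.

Use the convergent recurrence hₖ = aₖ·hₖ₋₁ + hₖ₋₂ (and likewise for the denominators kₖ):
a_0 = 5: 5/1
a_1 = 3: 16/3
a_2 = 2: 37/7

37/7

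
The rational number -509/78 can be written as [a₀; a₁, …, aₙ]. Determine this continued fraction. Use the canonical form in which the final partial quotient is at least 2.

-509 = -7·78 + 37, so a_0 = -7
78 = 2·37 + 4, so a_1 = 2
37 = 9·4 + 1, so a_2 = 9
4 = 4·1 + 0, so a_3 = 4

[-7; 2, 9, 4]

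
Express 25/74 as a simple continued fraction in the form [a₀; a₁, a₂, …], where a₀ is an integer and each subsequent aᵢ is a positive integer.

[0; 2, 1, 24]

⌊25/74⌋ = 0, remainder 25
⌊74/25⌋ = 2, remainder 24
⌊25/24⌋ = 1, remainder 1
⌊24/1⌋ = 24, remainder 0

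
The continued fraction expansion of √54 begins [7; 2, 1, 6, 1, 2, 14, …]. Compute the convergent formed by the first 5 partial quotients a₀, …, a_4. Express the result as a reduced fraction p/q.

a_0 = 7: 7/1
a_1 = 2: 15/2
a_2 = 1: 22/3
a_3 = 6: 147/20
a_4 = 1: 169/23

169/23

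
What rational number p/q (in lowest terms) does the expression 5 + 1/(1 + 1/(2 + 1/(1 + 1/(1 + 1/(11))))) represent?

Collapse the nested fraction from the inside out:
Start with 11.
1 + 1/(11/1) = 1 + 1/11 = 12/11
1 + 1/(12/11) = 1 + 11/12 = 23/12
2 + 1/(23/12) = 2 + 12/23 = 58/23
1 + 1/(58/23) = 1 + 23/58 = 81/58
5 + 1/(81/58) = 5 + 58/81 = 463/81

463/81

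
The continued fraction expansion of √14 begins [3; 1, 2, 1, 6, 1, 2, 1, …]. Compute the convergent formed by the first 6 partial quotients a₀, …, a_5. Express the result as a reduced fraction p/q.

Compute successive convergents:
a_0 = 3: 3/1
a_1 = 1: 4/1
a_2 = 2: 11/3
a_3 = 1: 15/4
a_4 = 6: 101/27
a_5 = 1: 116/31

116/31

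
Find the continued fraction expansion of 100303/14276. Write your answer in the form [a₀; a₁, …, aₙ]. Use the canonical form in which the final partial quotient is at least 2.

[7; 38, 2, 11, 1, 6, 2]

Run the Euclidean algorithm, recording each quotient:
100303 ÷ 14276 → quotient 7, remainder 371
14276 ÷ 371 → quotient 38, remainder 178
371 ÷ 178 → quotient 2, remainder 15
178 ÷ 15 → quotient 11, remainder 13
15 ÷ 13 → quotient 1, remainder 2
13 ÷ 2 → quotient 6, remainder 1
2 ÷ 1 → quotient 2, remainder 0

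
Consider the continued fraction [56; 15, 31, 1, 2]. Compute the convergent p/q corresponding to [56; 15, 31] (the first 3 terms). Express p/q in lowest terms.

Start with 31.
15 + 1/(31/1) = 15 + 1/31 = 466/31
56 + 1/(466/31) = 56 + 31/466 = 26127/466

26127/466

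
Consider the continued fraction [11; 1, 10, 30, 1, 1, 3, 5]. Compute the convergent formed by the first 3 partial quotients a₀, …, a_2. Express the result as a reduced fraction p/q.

a_0 = 11: 11/1
a_1 = 1: 12/1
a_2 = 10: 131/11

131/11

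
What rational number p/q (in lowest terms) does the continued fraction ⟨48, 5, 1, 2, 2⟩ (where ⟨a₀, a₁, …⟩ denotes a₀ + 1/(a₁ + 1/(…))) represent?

a_0 = 48: 48/1
a_1 = 5: 241/5
a_2 = 1: 289/6
a_3 = 2: 819/17
a_4 = 2: 1927/40

1927/40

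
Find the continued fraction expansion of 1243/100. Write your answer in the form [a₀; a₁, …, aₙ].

[12; 2, 3, 14]

1243 ÷ 100 → quotient 12, remainder 43
100 ÷ 43 → quotient 2, remainder 14
43 ÷ 14 → quotient 3, remainder 1
14 ÷ 1 → quotient 14, remainder 0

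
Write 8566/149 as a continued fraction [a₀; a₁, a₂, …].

8566 = 57·149 + 73, so a_0 = 57
149 = 2·73 + 3, so a_1 = 2
73 = 24·3 + 1, so a_2 = 24
3 = 3·1 + 0, so a_3 = 3

[57; 2, 24, 3]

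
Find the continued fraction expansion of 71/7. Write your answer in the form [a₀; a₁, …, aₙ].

Repeatedly divide and take the remainder:
71 ÷ 7 → quotient 10, remainder 1
7 ÷ 1 → quotient 7, remainder 0

[10; 7]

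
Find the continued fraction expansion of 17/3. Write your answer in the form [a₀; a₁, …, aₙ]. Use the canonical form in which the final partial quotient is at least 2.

[5; 1, 2]

17 ÷ 3 → quotient 5, remainder 2
3 ÷ 2 → quotient 1, remainder 1
2 ÷ 1 → quotient 2, remainder 0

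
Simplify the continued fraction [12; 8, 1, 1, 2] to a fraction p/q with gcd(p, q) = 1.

Compute successive convergents:
a_0 = 12: 12/1
a_1 = 8: 97/8
a_2 = 1: 109/9
a_3 = 1: 206/17
a_4 = 2: 521/43

521/43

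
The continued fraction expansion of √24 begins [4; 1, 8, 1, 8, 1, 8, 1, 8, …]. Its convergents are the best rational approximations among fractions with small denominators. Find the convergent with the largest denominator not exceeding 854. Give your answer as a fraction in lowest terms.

485/99

a_0 = 4: 4/1  (≤ bound)
a_1 = 1: 5/1  (≤ bound)
a_2 = 8: 44/9  (≤ bound)
a_3 = 1: 49/10  (≤ bound)
a_4 = 8: 436/89  (≤ bound)
a_5 = 1: 485/99  (≤ bound)
a_6 = 8: 4316/881  (> 854, stop)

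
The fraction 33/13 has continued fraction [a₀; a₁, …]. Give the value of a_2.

1

Run the Euclidean algorithm, recording each quotient:
33 = 2·13 + 7, so a_0 = 2
13 = 1·7 + 6, so a_1 = 1
7 = 1·6 + 1, so a_2 = 1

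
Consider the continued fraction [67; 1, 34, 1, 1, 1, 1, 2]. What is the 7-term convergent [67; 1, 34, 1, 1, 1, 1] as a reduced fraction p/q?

Start with 1.
1 + 1/(1/1) = 1 + 1/1 = 2/1
1 + 1/(2/1) = 1 + 1/2 = 3/2
1 + 1/(3/2) = 1 + 2/3 = 5/3
34 + 1/(5/3) = 34 + 3/5 = 173/5
1 + 1/(173/5) = 1 + 5/173 = 178/173
67 + 1/(178/173) = 67 + 173/178 = 12099/178

12099/178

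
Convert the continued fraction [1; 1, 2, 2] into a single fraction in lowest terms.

12/7

Start with 2.
2 + 1/(2/1) = 2 + 1/2 = 5/2
1 + 1/(5/2) = 1 + 2/5 = 7/5
1 + 1/(7/5) = 1 + 5/7 = 12/7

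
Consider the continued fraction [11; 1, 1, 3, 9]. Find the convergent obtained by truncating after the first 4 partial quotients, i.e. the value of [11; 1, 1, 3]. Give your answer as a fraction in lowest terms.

81/7

Build up convergents one term at a time:
a_0 = 11: 11/1
a_1 = 1: 12/1
a_2 = 1: 23/2
a_3 = 3: 81/7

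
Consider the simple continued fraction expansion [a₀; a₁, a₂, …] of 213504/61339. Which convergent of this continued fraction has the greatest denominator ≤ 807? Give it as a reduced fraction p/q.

1354/389

a_0 = 3: 3/1  (≤ bound)
a_1 = 2: 7/2  (≤ bound)
a_2 = 12: 87/25  (≤ bound)
a_3 = 2: 181/52  (≤ bound)
a_4 = 7: 1354/389  (≤ bound)
a_5 = 3: 4243/1219  (> 807, stop)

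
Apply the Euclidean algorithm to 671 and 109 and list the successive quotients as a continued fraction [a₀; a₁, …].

⌊671/109⌋ = 6, remainder 17
⌊109/17⌋ = 6, remainder 7
⌊17/7⌋ = 2, remainder 3
⌊7/3⌋ = 2, remainder 1
⌊3/1⌋ = 3, remainder 0

[6; 6, 2, 2, 3]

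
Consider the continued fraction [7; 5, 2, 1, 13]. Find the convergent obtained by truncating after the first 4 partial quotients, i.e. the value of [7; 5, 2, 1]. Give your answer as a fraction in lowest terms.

Build up convergents one term at a time:
a_0 = 7: 7/1
a_1 = 5: 36/5
a_2 = 2: 79/11
a_3 = 1: 115/16

115/16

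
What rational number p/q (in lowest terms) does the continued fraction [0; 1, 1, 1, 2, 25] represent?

Start with 25.
2 + 1/(25/1) = 2 + 1/25 = 51/25
1 + 1/(51/25) = 1 + 25/51 = 76/51
1 + 1/(76/51) = 1 + 51/76 = 127/76
1 + 1/(127/76) = 1 + 76/127 = 203/127
0 + 1/(203/127) = 0 + 127/203 = 127/203

127/203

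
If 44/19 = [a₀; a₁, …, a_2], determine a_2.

44 ÷ 19 → quotient 2, remainder 6
19 ÷ 6 → quotient 3, remainder 1
6 ÷ 1 → quotient 6, remainder 0

6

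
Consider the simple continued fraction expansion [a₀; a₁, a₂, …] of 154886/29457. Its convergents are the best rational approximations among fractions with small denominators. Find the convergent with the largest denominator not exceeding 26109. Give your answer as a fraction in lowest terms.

a_0 = 5: 5/1  (≤ bound)
a_1 = 3: 16/3  (≤ bound)
a_2 = 1: 21/4  (≤ bound)
a_3 = 7: 163/31  (≤ bound)
a_4 = 37: 6052/1151  (≤ bound)
a_5 = 1: 6215/1182  (≤ bound)
a_6 = 7: 49557/9425  (≤ bound)
a_7 = 3: 154886/29457  (> 26109, stop)

49557/9425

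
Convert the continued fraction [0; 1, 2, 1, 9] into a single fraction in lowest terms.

29/39

Build up convergents one term at a time:
a_0 = 0: 0/1
a_1 = 1: 1/1
a_2 = 2: 2/3
a_3 = 1: 3/4
a_4 = 9: 29/39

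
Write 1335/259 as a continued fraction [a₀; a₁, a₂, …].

⌊1335/259⌋ = 5, remainder 40
⌊259/40⌋ = 6, remainder 19
⌊40/19⌋ = 2, remainder 2
⌊19/2⌋ = 9, remainder 1
⌊2/1⌋ = 2, remainder 0

[5; 6, 2, 9, 2]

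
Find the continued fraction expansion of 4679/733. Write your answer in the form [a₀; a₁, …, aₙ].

4679 = 6·733 + 281, so a_0 = 6
733 = 2·281 + 171, so a_1 = 2
281 = 1·171 + 110, so a_2 = 1
171 = 1·110 + 61, so a_3 = 1
110 = 1·61 + 49, so a_4 = 1
61 = 1·49 + 12, so a_5 = 1
49 = 4·12 + 1, so a_6 = 4
12 = 12·1 + 0, so a_7 = 12

[6; 2, 1, 1, 1, 1, 4, 12]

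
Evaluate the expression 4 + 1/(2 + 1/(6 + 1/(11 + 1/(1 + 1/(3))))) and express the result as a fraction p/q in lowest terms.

Starting at the tail and folding back:
Start with 3.
1 + 1/(3/1) = 1 + 1/3 = 4/3
11 + 1/(4/3) = 11 + 3/4 = 47/4
6 + 1/(47/4) = 6 + 4/47 = 286/47
2 + 1/(286/47) = 2 + 47/286 = 619/286
4 + 1/(619/286) = 4 + 286/619 = 2762/619

2762/619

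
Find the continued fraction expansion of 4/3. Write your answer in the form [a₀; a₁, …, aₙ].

[1; 3]

⌊4/3⌋ = 1, remainder 1
⌊3/1⌋ = 3, remainder 0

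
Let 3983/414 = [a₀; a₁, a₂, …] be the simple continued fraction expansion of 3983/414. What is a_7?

14

Apply division with remainder until the remainder is 0:
3983 = 9·414 + 257, so a_0 = 9
414 = 1·257 + 157, so a_1 = 1
257 = 1·157 + 100, so a_2 = 1
157 = 1·100 + 57, so a_3 = 1
100 = 1·57 + 43, so a_4 = 1
57 = 1·43 + 14, so a_5 = 1
43 = 3·14 + 1, so a_6 = 3
14 = 14·1 + 0, so a_7 = 14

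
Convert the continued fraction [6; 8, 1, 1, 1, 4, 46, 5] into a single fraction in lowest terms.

a_0 = 6: 6/1
a_1 = 8: 49/8
a_2 = 1: 55/9
a_3 = 1: 104/17
a_4 = 1: 159/26
a_5 = 4: 740/121
a_6 = 46: 34199/5592
a_7 = 5: 171735/28081

171735/28081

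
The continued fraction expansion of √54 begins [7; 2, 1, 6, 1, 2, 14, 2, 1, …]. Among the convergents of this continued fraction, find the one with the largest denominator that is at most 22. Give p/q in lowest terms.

List convergents until the denominator exceeds the bound:
a_0 = 7: 7/1  (≤ bound)
a_1 = 2: 15/2  (≤ bound)
a_2 = 1: 22/3  (≤ bound)
a_3 = 6: 147/20  (≤ bound)
a_4 = 1: 169/23  (> 22, stop)

147/20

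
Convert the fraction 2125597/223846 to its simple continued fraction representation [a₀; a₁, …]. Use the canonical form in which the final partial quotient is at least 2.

⌊2125597/223846⌋ = 9, remainder 110983
⌊223846/110983⌋ = 2, remainder 1880
⌊110983/1880⌋ = 59, remainder 63
⌊1880/63⌋ = 29, remainder 53
⌊63/53⌋ = 1, remainder 10
⌊53/10⌋ = 5, remainder 3
⌊10/3⌋ = 3, remainder 1
⌊3/1⌋ = 3, remainder 0

[9; 2, 59, 29, 1, 5, 3, 3]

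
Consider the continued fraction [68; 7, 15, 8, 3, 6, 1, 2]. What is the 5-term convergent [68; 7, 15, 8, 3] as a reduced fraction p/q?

182006/2671

a_0 = 68: 68/1
a_1 = 7: 477/7
a_2 = 15: 7223/106
a_3 = 8: 58261/855
a_4 = 3: 182006/2671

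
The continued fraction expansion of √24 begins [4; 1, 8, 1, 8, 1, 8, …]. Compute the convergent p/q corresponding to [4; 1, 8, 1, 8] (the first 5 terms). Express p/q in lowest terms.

Start with 8.
1 + 1/(8/1) = 1 + 1/8 = 9/8
8 + 1/(9/8) = 8 + 8/9 = 80/9
1 + 1/(80/9) = 1 + 9/80 = 89/80
4 + 1/(89/80) = 4 + 80/89 = 436/89

436/89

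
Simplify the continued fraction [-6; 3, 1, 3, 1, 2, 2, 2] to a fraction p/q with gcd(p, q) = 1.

Start with 2.
2 + 1/(2/1) = 2 + 1/2 = 5/2
2 + 1/(5/2) = 2 + 2/5 = 12/5
1 + 1/(12/5) = 1 + 5/12 = 17/12
3 + 1/(17/12) = 3 + 12/17 = 63/17
1 + 1/(63/17) = 1 + 17/63 = 80/63
3 + 1/(80/63) = 3 + 63/80 = 303/80
-6 + 1/(303/80) = -6 + 80/303 = -1738/303

-1738/303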